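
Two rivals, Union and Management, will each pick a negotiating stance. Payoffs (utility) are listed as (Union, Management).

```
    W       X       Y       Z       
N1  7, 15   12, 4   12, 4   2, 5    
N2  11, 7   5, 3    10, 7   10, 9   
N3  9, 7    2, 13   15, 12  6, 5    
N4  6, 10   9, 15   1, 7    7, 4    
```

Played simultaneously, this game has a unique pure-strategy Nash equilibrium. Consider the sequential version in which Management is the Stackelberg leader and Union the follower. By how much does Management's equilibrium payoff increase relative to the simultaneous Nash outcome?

Solve by backward induction (Management leads).
- W → Union plays N2 (best of 7, 11, 9, 6); Management gets 7.
- X → Union plays N1 (best of 12, 5, 2, 9); Management gets 4.
- Y → Union plays N3 (best of 12, 10, 15, 1); Management gets 12.
- Z → Union plays N2 (best of 2, 10, 6, 7); Management gets 9.
Management's induced payoffs are 7, 4, 12, 9, so Management commits to Y. Subgame-perfect outcome: (N3, Y) with payoffs (15, 12).
Now find the simultaneous Nash equilibrium.
Union's best replies: W→N2; X→N1; Y→N3; Z→N2.
Management's best replies: N1→W; N2→Z; N3→X; N4→X.
The unique mutual best reply is (N2, Z), giving (10, 9).
Management's commitment gain: 12 − 9 = 3.

3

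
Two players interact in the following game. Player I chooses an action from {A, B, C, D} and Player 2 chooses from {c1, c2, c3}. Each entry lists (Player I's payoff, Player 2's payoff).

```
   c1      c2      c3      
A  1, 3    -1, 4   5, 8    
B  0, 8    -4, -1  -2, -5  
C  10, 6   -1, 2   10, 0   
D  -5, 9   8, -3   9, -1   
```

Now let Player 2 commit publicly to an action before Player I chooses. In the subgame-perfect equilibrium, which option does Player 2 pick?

c1

Player I best-responds to each possible Player 2 move:
- c1 → Player I plays C (best of 1, 0, 10, -5); Player 2 gets 6.
- c2 → Player I plays D (best of -1, -4, -1, 8); Player 2 gets -3.
- c3 → Player I plays C (best of 5, -2, 10, 9); Player 2 gets 0.
Maximizing over 6, -3, 0, Player 2 chooses c1. Subgame-perfect outcome: (C, c1) with payoffs (10, 6).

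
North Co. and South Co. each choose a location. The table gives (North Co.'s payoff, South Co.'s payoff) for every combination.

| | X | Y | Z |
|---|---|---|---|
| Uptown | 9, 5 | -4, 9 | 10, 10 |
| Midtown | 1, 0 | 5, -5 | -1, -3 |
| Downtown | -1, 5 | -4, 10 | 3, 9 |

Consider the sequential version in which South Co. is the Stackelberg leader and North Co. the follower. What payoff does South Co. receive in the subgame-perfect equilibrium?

10

Work backward from North Co.'s decision.
- X: North Co. compares 9, 1, -1 and picks Uptown; South Co. would get 5.
- Y: North Co. compares -4, 5, -4 and picks Midtown; South Co. would get -5.
- Z: North Co. compares 10, -1, 3 and picks Uptown; South Co. would get 10.
Among 5, -5, 10, the best is 10 at Z. Subgame-perfect outcome: (Uptown, Z) with payoffs (10, 10).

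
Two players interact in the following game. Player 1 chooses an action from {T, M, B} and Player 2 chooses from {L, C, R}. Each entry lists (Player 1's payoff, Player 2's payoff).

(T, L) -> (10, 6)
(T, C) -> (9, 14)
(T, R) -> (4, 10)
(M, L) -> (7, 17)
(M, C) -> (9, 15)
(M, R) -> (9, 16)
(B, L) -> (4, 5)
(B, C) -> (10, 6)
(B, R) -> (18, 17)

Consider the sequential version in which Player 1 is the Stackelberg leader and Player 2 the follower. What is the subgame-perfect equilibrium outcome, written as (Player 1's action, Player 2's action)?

(B, R)

Solve by backward induction (Player 1 leads).
- T: Player 2 compares 6, 14, 10 and picks C; Player 1 would get 9.
- M: Player 2 compares 17, 15, 16 and picks L; Player 1 would get 7.
- B: Player 2 compares 5, 6, 17 and picks R; Player 1 would get 18.
Among 9, 7, 18, the best is 18 at B. Subgame-perfect outcome: (B, R) with payoffs (18, 17).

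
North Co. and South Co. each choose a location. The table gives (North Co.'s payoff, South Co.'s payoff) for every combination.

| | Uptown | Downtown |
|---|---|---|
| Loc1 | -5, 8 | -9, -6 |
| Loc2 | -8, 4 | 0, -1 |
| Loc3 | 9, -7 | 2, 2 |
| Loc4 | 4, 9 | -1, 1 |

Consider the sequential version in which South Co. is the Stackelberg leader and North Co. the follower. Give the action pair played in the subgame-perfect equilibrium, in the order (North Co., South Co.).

(Loc3, Downtown)

North Co. best-responds to each possible South Co. move:
- Uptown: BR = Loc3, leader payoff -7.
- Downtown: BR = Loc3, leader payoff 2.
Maximizing over -7, 2, South Co. chooses Downtown. Subgame-perfect outcome: (Loc3, Downtown) with payoffs (2, 2).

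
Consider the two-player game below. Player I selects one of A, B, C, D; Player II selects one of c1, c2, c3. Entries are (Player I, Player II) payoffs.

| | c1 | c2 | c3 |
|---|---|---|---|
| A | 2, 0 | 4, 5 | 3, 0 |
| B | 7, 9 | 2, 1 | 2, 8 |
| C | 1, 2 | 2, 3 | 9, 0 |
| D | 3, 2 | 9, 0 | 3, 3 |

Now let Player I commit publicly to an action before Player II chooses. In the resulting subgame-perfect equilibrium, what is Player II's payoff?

Backward induction with Player I moving first.
- A: BR = c2, leader payoff 4.
- B: BR = c1, leader payoff 7.
- C: BR = c2, leader payoff 2.
- D: BR = c3, leader payoff 3.
Maximizing over 4, 7, 2, 3, Player I chooses B. Subgame-perfect outcome: (B, c1) with payoffs (7, 9).

9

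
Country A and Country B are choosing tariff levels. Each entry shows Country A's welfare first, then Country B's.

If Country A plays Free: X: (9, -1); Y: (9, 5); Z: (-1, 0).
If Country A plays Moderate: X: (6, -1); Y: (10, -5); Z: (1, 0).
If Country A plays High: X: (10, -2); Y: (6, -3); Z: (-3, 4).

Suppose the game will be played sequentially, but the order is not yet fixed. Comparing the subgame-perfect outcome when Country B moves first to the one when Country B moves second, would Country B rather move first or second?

second

If Country A leads: Country B's best replies are Free→Y, Moderate→Z, High→Z; Country A's induced payoffs 9, 1, -3; outcome (Free, Y), payoffs (9, 5).
If Country B leads: Country A's best replies are X→High, Y→Moderate, Z→Moderate; Country B's induced payoffs -2, -5, 0; outcome (Moderate, Z), payoffs (1, 0).
Country B gets 0 moving first and 5 moving second, so Country B prefers to move second.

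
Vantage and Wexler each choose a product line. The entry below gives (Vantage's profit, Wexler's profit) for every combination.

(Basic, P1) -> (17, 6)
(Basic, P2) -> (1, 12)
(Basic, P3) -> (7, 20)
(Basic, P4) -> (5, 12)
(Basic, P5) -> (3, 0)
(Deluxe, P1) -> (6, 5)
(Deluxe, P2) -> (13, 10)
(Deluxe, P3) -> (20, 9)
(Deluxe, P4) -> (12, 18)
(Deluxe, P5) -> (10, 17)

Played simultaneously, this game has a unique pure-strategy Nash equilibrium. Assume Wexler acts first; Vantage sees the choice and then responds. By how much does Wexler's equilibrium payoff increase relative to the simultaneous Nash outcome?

0

Work backward from Vantage's decision.
- P1 → Vantage plays Basic (best of 17, 6); Wexler gets 6.
- P2 → Vantage plays Deluxe (best of 1, 13); Wexler gets 10.
- P3 → Vantage plays Deluxe (best of 7, 20); Wexler gets 9.
- P4 → Vantage plays Deluxe (best of 5, 12); Wexler gets 18.
- P5 → Vantage plays Deluxe (best of 3, 10); Wexler gets 17.
Maximizing over 6, 10, 9, 18, 17, Wexler chooses P4. Subgame-perfect outcome: (Deluxe, P4) with payoffs (12, 18).
For the simultaneous game, intersect best replies.
Vantage's best replies: P1→Basic; P2→Deluxe; P3→Deluxe; P4→Deluxe; P5→Deluxe.
Wexler's best replies: Basic→P3; Deluxe→P4.
The unique mutual best reply is (Deluxe, P4), giving (12, 18).
Wexler's commitment gain: 18 − 18 = 0.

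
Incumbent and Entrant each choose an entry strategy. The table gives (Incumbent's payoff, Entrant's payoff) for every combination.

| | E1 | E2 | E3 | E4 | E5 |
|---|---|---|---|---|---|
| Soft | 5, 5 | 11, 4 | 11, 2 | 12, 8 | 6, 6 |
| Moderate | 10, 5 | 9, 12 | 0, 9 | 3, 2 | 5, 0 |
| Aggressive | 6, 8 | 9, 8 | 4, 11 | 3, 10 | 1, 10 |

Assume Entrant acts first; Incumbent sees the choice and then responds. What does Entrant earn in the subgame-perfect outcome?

Backward induction with Entrant moving first.
- E1 → Incumbent plays Moderate (best of 5, 10, 6); Entrant gets 5.
- E2 → Incumbent plays Soft (best of 11, 9, 9); Entrant gets 4.
- E3 → Incumbent plays Soft (best of 11, 0, 4); Entrant gets 2.
- E4 → Incumbent plays Soft (best of 12, 3, 3); Entrant gets 8.
- E5 → Incumbent plays Soft (best of 6, 5, 1); Entrant gets 6.
Among 5, 4, 2, 8, 6, the best is 8 at E4. Subgame-perfect outcome: (Soft, E4) with payoffs (12, 8).

8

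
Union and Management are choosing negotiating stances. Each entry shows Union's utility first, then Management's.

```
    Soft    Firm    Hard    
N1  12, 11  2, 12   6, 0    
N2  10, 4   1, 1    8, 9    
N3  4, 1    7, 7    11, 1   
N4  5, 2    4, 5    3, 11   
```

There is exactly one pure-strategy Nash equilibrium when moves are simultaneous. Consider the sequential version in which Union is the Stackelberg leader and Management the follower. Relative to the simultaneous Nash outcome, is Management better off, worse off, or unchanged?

Work backward from Management's decision.
- N1 → Management plays Firm (best of 11, 12, 0); Union gets 2.
- N2 → Management plays Hard (best of 4, 1, 9); Union gets 8.
- N3 → Management plays Firm (best of 1, 7, 1); Union gets 7.
- N4 → Management plays Hard (best of 2, 5, 11); Union gets 3.
Maximizing over 2, 8, 7, 3, Union chooses N2. Subgame-perfect outcome: (N2, Hard) with payoffs (8, 9).
Now find the simultaneous Nash equilibrium.
Union's best replies: Soft→N1; Firm→N3; Hard→N3.
Management's best replies: N1→Firm; N2→Hard; N3→Firm; N4→Hard.
The unique mutual best reply is (N3, Firm), giving (7, 7).
Management earns 9 sequentially versus 7 at the Nash outcome: better off.

better off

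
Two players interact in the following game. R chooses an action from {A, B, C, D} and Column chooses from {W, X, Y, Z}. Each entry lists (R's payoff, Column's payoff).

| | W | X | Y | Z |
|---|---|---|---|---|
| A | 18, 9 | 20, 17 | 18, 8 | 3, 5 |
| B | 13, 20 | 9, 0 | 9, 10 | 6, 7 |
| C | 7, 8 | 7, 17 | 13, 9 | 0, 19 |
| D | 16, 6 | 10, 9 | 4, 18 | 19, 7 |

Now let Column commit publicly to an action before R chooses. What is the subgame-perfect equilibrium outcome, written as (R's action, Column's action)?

Backward induction with Column moving first.
- W → R plays A (best of 18, 13, 7, 16); Column gets 9.
- X → R plays A (best of 20, 9, 7, 10); Column gets 17.
- Y → R plays A (best of 18, 9, 13, 4); Column gets 8.
- Z → R plays D (best of 3, 6, 0, 19); Column gets 7.
Maximizing over 9, 17, 8, 7, Column chooses X. Subgame-perfect outcome: (A, X) with payoffs (20, 17).

(A, X)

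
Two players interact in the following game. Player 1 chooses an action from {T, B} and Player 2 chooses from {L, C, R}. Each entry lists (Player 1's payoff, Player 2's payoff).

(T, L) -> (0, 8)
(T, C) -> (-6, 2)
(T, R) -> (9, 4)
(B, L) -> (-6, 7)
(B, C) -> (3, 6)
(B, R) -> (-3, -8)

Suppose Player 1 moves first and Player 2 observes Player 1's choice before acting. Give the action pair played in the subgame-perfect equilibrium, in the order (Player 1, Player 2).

Player 2 best-responds to each possible Player 1 move:
- T: BR = L, leader payoff 0.
- B: BR = L, leader payoff -6.
Player 1's induced payoffs are 0, -6, so Player 1 commits to T. Subgame-perfect outcome: (T, L) with payoffs (0, 8).

(T, L)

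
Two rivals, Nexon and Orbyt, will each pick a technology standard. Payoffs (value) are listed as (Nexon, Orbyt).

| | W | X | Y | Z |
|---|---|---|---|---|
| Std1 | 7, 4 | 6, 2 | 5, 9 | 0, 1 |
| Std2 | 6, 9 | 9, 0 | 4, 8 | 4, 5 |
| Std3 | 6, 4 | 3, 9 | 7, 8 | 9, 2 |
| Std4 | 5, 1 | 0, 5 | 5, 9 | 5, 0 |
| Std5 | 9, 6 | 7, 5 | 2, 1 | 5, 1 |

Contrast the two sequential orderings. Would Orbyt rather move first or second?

first

If Nexon leads: Orbyt's best replies are Std1→Y, Std2→W, Std3→X, Std4→Y, Std5→W; Nexon's induced payoffs 5, 6, 3, 5, 9; outcome (Std5, W), payoffs (9, 6).
If Orbyt leads: Nexon's best replies are W→Std5, X→Std2, Y→Std3, Z→Std3; Orbyt's induced payoffs 6, 0, 8, 2; outcome (Std3, Y), payoffs (7, 8).
Orbyt gets 8 moving first and 6 moving second, so Orbyt prefers to move first.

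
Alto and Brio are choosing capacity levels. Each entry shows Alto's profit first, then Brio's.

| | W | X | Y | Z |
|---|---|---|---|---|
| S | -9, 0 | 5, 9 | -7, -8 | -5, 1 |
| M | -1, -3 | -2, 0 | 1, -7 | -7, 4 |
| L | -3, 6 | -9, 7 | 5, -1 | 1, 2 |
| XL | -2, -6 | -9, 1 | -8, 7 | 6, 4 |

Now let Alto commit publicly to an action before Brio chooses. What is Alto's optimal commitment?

S

Backward induction with Alto moving first.
- S → Brio plays X (best of 0, 9, -8, 1); Alto gets 5.
- M → Brio plays Z (best of -3, 0, -7, 4); Alto gets -7.
- L → Brio plays X (best of 6, 7, -1, 2); Alto gets -9.
- XL → Brio plays Y (best of -6, 1, 7, 4); Alto gets -8.
Among 5, -7, -9, -8, the best is 5 at S. Subgame-perfect outcome: (S, X) with payoffs (5, 9).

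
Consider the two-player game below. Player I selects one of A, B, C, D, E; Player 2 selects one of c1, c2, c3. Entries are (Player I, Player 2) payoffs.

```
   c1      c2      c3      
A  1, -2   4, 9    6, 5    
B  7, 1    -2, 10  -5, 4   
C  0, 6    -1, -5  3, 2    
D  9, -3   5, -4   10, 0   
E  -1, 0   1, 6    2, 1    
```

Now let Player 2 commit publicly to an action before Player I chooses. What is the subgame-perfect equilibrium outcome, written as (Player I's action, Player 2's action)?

Solve by backward induction (Player 2 leads).
- c1 → Player I plays D (best of 1, 7, 0, 9, -1); Player 2 gets -3.
- c2 → Player I plays D (best of 4, -2, -1, 5, 1); Player 2 gets -4.
- c3 → Player I plays D (best of 6, -5, 3, 10, 2); Player 2 gets 0.
Maximizing over -3, -4, 0, Player 2 chooses c3. Subgame-perfect outcome: (D, c3) with payoffs (10, 0).

(D, c3)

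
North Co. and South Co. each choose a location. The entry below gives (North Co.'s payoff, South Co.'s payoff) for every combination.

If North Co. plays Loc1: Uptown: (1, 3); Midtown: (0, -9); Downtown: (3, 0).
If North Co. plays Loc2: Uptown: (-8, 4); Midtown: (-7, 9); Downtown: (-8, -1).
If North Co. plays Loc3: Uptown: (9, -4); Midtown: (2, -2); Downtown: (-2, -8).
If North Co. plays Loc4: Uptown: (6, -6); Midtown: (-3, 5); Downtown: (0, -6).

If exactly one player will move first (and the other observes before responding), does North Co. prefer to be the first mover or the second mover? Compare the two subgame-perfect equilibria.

If North Co. leads: South Co.'s best replies are Loc1→Uptown, Loc2→Midtown, Loc3→Midtown, Loc4→Midtown; North Co.'s induced payoffs 1, -7, 2, -3; outcome (Loc3, Midtown), payoffs (2, -2).
If South Co. leads: North Co.'s best replies are Uptown→Loc3, Midtown→Loc3, Downtown→Loc1; South Co.'s induced payoffs -4, -2, 0; outcome (Loc1, Downtown), payoffs (3, 0).
North Co. gets 2 moving first and 3 moving second, so North Co. prefers to move second.

second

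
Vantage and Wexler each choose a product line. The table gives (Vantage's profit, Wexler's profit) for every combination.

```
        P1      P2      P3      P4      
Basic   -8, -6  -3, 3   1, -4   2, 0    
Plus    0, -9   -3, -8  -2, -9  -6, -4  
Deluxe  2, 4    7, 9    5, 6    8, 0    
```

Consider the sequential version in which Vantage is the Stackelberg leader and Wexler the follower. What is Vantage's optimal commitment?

Deluxe

Wexler best-responds to each possible Vantage move:
- Basic → Wexler plays P2 (best of -6, 3, -4, 0); Vantage gets -3.
- Plus → Wexler plays P4 (best of -9, -8, -9, -4); Vantage gets -6.
- Deluxe → Wexler plays P2 (best of 4, 9, 6, 0); Vantage gets 7.
Among -3, -6, 7, the best is 7 at Deluxe. Subgame-perfect outcome: (Deluxe, P2) with payoffs (7, 9).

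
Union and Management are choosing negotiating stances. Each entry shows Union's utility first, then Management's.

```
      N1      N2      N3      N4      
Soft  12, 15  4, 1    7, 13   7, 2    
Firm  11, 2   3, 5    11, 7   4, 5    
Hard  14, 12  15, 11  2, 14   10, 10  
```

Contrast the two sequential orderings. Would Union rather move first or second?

If Union leads: Management's best replies are Soft→N1, Firm→N3, Hard→N3; Union's induced payoffs 12, 11, 2; outcome (Soft, N1), payoffs (12, 15).
If Management leads: Union's best replies are N1→Hard, N2→Hard, N3→Firm, N4→Hard; Management's induced payoffs 12, 11, 7, 10; outcome (Hard, N1), payoffs (14, 12).
Union gets 12 moving first and 14 moving second, so Union prefers to move second.

second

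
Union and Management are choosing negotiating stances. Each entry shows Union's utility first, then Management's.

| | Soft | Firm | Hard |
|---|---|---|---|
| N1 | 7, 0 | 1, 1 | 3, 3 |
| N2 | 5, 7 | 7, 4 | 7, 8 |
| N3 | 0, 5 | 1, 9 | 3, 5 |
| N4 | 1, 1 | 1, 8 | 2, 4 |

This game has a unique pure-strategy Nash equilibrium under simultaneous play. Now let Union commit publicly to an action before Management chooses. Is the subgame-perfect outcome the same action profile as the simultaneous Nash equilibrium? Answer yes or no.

yes

Management best-responds to each possible Union move:
- N1: Management compares 0, 1, 3 and picks Hard; Union would get 3.
- N2: Management compares 7, 4, 8 and picks Hard; Union would get 7.
- N3: Management compares 5, 9, 5 and picks Firm; Union would get 1.
- N4: Management compares 1, 8, 4 and picks Firm; Union would get 1.
Maximizing over 3, 7, 1, 1, Union chooses N2. Subgame-perfect outcome: (N2, Hard) with payoffs (7, 8).
Now find the simultaneous Nash equilibrium.
Union's best replies: Soft→N1; Firm→N2; Hard→N2.
Management's best replies: N1→Hard; N2→Hard; N3→Firm; N4→Firm.
The unique mutual best reply is (N2, Hard), giving (7, 8).
Sequential outcome (N2, Hard) coincides with the Nash profile (N2, Hard).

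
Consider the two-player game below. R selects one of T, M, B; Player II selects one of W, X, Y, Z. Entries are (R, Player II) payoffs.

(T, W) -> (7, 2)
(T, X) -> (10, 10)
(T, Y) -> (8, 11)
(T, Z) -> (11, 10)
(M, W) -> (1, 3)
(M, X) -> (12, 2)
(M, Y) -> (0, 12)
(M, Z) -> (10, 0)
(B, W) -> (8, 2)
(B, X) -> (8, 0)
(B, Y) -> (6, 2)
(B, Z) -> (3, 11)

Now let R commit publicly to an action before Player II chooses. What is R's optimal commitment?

Work backward from Player II's decision.
- T: Player II compares 2, 10, 11, 10 and picks Y; R would get 8.
- M: Player II compares 3, 2, 12, 0 and picks Y; R would get 0.
- B: Player II compares 2, 0, 2, 11 and picks Z; R would get 3.
Maximizing over 8, 0, 3, R chooses T. Subgame-perfect outcome: (T, Y) with payoffs (8, 11).

T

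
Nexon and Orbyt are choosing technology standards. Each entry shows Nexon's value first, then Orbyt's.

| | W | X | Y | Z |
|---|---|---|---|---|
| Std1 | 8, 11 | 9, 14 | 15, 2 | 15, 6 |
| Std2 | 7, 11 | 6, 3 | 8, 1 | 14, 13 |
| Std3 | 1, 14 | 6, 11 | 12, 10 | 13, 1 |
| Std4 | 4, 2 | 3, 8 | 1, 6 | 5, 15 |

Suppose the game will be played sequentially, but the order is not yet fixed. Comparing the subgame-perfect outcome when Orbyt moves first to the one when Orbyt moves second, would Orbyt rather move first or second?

first

If Nexon leads: Orbyt's best replies are Std1→X, Std2→Z, Std3→W, Std4→Z; Nexon's induced payoffs 9, 14, 1, 5; outcome (Std2, Z), payoffs (14, 13).
If Orbyt leads: Nexon's best replies are W→Std1, X→Std1, Y→Std1, Z→Std1; Orbyt's induced payoffs 11, 14, 2, 6; outcome (Std1, X), payoffs (9, 14).
Orbyt gets 14 moving first and 13 moving second, so Orbyt prefers to move first.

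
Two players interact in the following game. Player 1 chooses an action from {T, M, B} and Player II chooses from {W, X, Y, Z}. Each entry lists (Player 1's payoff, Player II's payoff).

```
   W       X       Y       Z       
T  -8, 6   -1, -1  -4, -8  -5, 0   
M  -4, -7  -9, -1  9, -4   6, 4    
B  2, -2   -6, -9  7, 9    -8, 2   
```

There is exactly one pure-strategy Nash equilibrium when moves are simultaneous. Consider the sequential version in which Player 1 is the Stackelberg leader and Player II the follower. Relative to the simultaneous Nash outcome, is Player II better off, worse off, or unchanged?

Solve by backward induction (Player 1 leads).
- T → Player II plays W (best of 6, -1, -8, 0); Player 1 gets -8.
- M → Player II plays Z (best of -7, -1, -4, 4); Player 1 gets 6.
- B → Player II plays Y (best of -2, -9, 9, 2); Player 1 gets 7.
Player 1's induced payoffs are -8, 6, 7, so Player 1 commits to B. Subgame-perfect outcome: (B, Y) with payoffs (7, 9).
Now find the simultaneous Nash equilibrium.
Player 1's best replies: W→B; X→T; Y→M; Z→M.
Player II's best replies: T→W; M→Z; B→Y.
Only (M, Z) has each player best-responding; Nash payoffs (6, 4).
Player II earns 9 sequentially versus 4 at the Nash outcome: better off.

better off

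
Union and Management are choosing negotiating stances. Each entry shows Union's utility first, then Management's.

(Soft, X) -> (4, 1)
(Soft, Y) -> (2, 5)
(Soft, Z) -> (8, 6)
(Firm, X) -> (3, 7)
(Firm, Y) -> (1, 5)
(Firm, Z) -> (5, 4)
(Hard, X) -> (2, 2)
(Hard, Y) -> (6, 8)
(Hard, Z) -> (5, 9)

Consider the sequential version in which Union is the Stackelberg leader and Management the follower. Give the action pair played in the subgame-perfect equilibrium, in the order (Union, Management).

(Soft, Z)

Work backward from Management's decision.
- Soft: BR = Z, leader payoff 8.
- Firm: BR = X, leader payoff 3.
- Hard: BR = Z, leader payoff 5.
Union's induced payoffs are 8, 3, 5, so Union commits to Soft. Subgame-perfect outcome: (Soft, Z) with payoffs (8, 6).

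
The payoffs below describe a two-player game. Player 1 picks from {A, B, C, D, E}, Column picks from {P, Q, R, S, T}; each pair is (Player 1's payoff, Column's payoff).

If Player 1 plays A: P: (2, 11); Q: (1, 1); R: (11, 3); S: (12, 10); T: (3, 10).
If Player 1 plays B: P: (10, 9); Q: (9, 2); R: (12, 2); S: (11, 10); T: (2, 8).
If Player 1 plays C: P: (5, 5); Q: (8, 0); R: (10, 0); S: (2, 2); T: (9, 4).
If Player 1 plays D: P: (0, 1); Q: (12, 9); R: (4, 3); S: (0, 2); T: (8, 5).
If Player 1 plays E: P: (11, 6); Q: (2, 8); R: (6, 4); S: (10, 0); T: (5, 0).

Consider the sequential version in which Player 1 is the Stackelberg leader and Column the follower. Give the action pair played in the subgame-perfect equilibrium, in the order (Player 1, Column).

Backward induction with Player 1 moving first.
- A: BR = P, leader payoff 2.
- B: BR = S, leader payoff 11.
- C: BR = P, leader payoff 5.
- D: BR = Q, leader payoff 12.
- E: BR = Q, leader payoff 2.
Among 2, 11, 5, 12, 2, the best is 12 at D. Subgame-perfect outcome: (D, Q) with payoffs (12, 9).

(D, Q)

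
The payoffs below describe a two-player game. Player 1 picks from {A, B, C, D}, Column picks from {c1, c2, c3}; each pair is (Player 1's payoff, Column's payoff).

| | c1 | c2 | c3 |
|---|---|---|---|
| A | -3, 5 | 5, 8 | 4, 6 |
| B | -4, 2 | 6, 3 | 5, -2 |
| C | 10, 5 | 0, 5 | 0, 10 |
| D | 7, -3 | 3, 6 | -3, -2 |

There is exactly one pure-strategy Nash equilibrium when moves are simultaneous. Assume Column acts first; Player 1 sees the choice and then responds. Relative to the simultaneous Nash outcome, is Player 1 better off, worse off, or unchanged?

Work backward from Player 1's decision.
- c1: BR = C, leader payoff 5.
- c2: BR = B, leader payoff 3.
- c3: BR = B, leader payoff -2.
Maximizing over 5, 3, -2, Column chooses c1. Subgame-perfect outcome: (C, c1) with payoffs (10, 5).
Under simultaneous play:
Player 1's best replies: c1→C; c2→B; c3→B.
Column's best replies: A→c2; B→c2; C→c3; D→c2.
Only (B, c2) has each player best-responding; Nash payoffs (6, 3).
Player 1 earns 10 sequentially versus 6 at the Nash outcome: better off.

better off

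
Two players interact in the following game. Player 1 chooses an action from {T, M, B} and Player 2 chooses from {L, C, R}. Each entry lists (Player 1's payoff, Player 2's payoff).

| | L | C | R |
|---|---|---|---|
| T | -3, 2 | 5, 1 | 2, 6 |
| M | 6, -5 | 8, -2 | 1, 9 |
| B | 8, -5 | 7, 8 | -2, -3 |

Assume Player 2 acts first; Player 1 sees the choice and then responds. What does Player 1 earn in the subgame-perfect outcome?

2

Player 1 best-responds to each possible Player 2 move:
- L → Player 1 plays B (best of -3, 6, 8); Player 2 gets -5.
- C → Player 1 plays M (best of 5, 8, 7); Player 2 gets -2.
- R → Player 1 plays T (best of 2, 1, -2); Player 2 gets 6.
Maximizing over -5, -2, 6, Player 2 chooses R. Subgame-perfect outcome: (T, R) with payoffs (2, 6).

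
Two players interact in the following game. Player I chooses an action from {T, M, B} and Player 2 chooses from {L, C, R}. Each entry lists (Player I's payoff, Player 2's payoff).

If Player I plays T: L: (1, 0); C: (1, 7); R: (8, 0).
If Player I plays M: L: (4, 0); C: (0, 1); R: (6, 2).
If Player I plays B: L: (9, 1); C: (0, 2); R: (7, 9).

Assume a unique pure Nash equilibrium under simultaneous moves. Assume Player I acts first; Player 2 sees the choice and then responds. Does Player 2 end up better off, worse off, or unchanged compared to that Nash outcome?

better off

Player 2 best-responds to each possible Player I move:
- T: Player 2 compares 0, 7, 0 and picks C; Player I would get 1.
- M: Player 2 compares 0, 1, 2 and picks R; Player I would get 6.
- B: Player 2 compares 1, 2, 9 and picks R; Player I would get 7.
Maximizing over 1, 6, 7, Player I chooses B. Subgame-perfect outcome: (B, R) with payoffs (7, 9).
For the simultaneous game, intersect best replies.
Player I's best replies: L→B; C→T; R→T.
Player 2's best replies: T→C; M→R; B→R.
The unique mutual best reply is (T, C), giving (1, 7).
Player 2 earns 9 sequentially versus 7 at the Nash outcome: better off.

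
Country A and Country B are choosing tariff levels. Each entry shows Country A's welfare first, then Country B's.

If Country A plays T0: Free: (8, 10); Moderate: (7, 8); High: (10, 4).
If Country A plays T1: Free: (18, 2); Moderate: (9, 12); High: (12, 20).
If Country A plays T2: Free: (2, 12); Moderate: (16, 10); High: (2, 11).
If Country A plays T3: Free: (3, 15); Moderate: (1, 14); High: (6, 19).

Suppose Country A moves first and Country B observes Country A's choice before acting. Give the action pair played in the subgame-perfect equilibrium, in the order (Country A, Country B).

Solve by backward induction (Country A leads).
- T0 → Country B plays Free (best of 10, 8, 4); Country A gets 8.
- T1 → Country B plays High (best of 2, 12, 20); Country A gets 12.
- T2 → Country B plays Free (best of 12, 10, 11); Country A gets 2.
- T3 → Country B plays High (best of 15, 14, 19); Country A gets 6.
Among 8, 12, 2, 6, the best is 12 at T1. Subgame-perfect outcome: (T1, High) with payoffs (12, 20).

(T1, High)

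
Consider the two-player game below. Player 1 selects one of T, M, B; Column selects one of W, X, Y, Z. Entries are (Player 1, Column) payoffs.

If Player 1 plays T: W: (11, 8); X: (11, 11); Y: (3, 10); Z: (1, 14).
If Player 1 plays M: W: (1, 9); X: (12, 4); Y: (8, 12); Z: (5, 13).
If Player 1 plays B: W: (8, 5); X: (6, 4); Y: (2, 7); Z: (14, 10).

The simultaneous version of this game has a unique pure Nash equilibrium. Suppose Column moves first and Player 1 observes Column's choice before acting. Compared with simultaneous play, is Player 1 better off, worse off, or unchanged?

worse off

Work backward from Player 1's decision.
- W: Player 1 compares 11, 1, 8 and picks T; Column would get 8.
- X: Player 1 compares 11, 12, 6 and picks M; Column would get 4.
- Y: Player 1 compares 3, 8, 2 and picks M; Column would get 12.
- Z: Player 1 compares 1, 5, 14 and picks B; Column would get 10.
Among 8, 4, 12, 10, the best is 12 at Y. Subgame-perfect outcome: (M, Y) with payoffs (8, 12).
For the simultaneous game, intersect best replies.
Player 1's best replies: W→T; X→M; Y→M; Z→B.
Column's best replies: T→Z; M→Z; B→Z.
Only (B, Z) has each player best-responding; Nash payoffs (14, 10).
Player 1 earns 8 sequentially versus 14 at the Nash outcome: worse off.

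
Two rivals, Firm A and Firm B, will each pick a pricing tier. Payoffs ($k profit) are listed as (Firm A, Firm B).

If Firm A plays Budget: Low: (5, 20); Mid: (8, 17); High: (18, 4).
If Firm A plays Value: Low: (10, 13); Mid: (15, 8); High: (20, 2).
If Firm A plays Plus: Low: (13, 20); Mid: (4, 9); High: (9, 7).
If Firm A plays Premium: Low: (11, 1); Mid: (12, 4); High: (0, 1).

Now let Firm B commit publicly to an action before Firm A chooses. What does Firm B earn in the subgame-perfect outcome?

20

Solve by backward induction (Firm B leads).
- Low → Firm A plays Plus (best of 5, 10, 13, 11); Firm B gets 20.
- Mid → Firm A plays Value (best of 8, 15, 4, 12); Firm B gets 8.
- High → Firm A plays Value (best of 18, 20, 9, 0); Firm B gets 2.
Firm B's induced payoffs are 20, 8, 2, so Firm B commits to Low. Subgame-perfect outcome: (Plus, Low) with payoffs (13, 20).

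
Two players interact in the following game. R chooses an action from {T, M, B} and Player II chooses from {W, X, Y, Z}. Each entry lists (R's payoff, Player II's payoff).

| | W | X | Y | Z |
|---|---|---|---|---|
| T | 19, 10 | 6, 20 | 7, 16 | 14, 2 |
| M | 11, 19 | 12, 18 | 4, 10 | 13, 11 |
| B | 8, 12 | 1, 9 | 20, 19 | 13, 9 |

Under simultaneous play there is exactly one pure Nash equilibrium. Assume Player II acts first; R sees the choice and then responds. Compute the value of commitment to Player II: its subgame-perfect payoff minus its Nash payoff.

Backward induction with Player II moving first.
- W → R plays T (best of 19, 11, 8); Player II gets 10.
- X → R plays M (best of 6, 12, 1); Player II gets 18.
- Y → R plays B (best of 7, 4, 20); Player II gets 19.
- Z → R plays T (best of 14, 13, 13); Player II gets 2.
Among 10, 18, 19, 2, the best is 19 at Y. Subgame-perfect outcome: (B, Y) with payoffs (20, 19).
Now find the simultaneous Nash equilibrium.
R's best replies: W→T; X→M; Y→B; Z→T.
Player II's best replies: T→X; M→W; B→Y.
The unique mutual best reply is (B, Y), giving (20, 19).
Player II's commitment gain: 19 − 19 = 0.

0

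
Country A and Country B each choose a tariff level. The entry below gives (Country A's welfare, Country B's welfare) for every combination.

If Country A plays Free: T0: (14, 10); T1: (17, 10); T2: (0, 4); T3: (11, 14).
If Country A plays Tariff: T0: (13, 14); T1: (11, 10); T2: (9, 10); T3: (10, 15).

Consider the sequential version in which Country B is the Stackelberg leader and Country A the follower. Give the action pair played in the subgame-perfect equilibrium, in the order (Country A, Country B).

Work backward from Country A's decision.
- T0: BR = Free, leader payoff 10.
- T1: BR = Free, leader payoff 10.
- T2: BR = Tariff, leader payoff 10.
- T3: BR = Free, leader payoff 14.
Among 10, 10, 10, 14, the best is 14 at T3. Subgame-perfect outcome: (Free, T3) with payoffs (11, 14).

(Free, T3)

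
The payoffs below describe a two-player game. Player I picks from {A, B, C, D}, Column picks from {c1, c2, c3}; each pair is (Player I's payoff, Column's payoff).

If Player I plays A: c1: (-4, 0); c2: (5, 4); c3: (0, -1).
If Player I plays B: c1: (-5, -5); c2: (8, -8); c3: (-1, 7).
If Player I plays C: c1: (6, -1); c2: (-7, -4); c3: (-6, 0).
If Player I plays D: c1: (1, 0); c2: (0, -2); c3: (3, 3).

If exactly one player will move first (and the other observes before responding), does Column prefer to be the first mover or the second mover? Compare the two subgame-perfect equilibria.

second

If Player I leads: Column's best replies are A→c2, B→c3, C→c3, D→c3; Player I's induced payoffs 5, -1, -6, 3; outcome (A, c2), payoffs (5, 4).
If Column leads: Player I's best replies are c1→C, c2→B, c3→D; Column's induced payoffs -1, -8, 3; outcome (D, c3), payoffs (3, 3).
Column gets 3 moving first and 4 moving second, so Column prefers to move second.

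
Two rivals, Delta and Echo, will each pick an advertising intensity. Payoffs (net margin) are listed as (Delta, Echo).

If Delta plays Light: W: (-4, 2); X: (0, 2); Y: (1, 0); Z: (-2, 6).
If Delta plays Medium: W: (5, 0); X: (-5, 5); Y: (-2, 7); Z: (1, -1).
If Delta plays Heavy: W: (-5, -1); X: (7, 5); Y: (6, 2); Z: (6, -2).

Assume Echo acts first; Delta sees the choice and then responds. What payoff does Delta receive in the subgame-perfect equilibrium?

Delta best-responds to each possible Echo move:
- W: BR = Medium, leader payoff 0.
- X: BR = Heavy, leader payoff 5.
- Y: BR = Heavy, leader payoff 2.
- Z: BR = Heavy, leader payoff -2.
Among 0, 5, 2, -2, the best is 5 at X. Subgame-perfect outcome: (Heavy, X) with payoffs (7, 5).

7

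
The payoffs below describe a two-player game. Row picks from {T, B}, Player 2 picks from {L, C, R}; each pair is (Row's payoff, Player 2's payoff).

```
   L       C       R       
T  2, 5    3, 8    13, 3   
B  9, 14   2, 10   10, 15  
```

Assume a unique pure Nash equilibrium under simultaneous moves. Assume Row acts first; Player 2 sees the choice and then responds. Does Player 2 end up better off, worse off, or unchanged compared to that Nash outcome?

better off

Player 2 best-responds to each possible Row move:
- T: Player 2 compares 5, 8, 3 and picks C; Row would get 3.
- B: Player 2 compares 14, 10, 15 and picks R; Row would get 10.
Among 3, 10, the best is 10 at B. Subgame-perfect outcome: (B, R) with payoffs (10, 15).
For the simultaneous game, intersect best replies.
Row's best replies: L→B; C→T; R→T.
Player 2's best replies: T→C; B→R.
The unique mutual best reply is (T, C), giving (3, 8).
Player 2 earns 15 sequentially versus 8 at the Nash outcome: better off.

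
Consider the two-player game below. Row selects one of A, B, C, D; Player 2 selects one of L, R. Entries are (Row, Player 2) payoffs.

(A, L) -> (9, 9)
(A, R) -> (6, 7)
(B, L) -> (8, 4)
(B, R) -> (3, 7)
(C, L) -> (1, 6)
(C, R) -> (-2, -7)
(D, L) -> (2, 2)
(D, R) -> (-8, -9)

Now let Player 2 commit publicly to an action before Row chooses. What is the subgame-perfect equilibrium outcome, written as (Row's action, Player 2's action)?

Backward induction with Player 2 moving first.
- L: BR = A, leader payoff 9.
- R: BR = A, leader payoff 7.
Player 2's induced payoffs are 9, 7, so Player 2 commits to L. Subgame-perfect outcome: (A, L) with payoffs (9, 9).

(A, L)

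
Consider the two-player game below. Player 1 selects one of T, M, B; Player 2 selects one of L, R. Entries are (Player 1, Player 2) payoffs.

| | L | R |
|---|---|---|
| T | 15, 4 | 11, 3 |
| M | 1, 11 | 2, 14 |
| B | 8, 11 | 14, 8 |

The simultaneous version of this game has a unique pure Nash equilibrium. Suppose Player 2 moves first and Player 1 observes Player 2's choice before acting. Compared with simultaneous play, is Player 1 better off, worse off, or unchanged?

Work backward from Player 1's decision.
- L: Player 1 compares 15, 1, 8 and picks T; Player 2 would get 4.
- R: Player 1 compares 11, 2, 14 and picks B; Player 2 would get 8.
Maximizing over 4, 8, Player 2 chooses R. Subgame-perfect outcome: (B, R) with payoffs (14, 8).
Now find the simultaneous Nash equilibrium.
Player 1's best replies: L→T; R→B.
Player 2's best replies: T→L; M→R; B→L.
The unique mutual best reply is (T, L), giving (15, 4).
Player 1 earns 14 sequentially versus 15 at the Nash outcome: worse off.

worse off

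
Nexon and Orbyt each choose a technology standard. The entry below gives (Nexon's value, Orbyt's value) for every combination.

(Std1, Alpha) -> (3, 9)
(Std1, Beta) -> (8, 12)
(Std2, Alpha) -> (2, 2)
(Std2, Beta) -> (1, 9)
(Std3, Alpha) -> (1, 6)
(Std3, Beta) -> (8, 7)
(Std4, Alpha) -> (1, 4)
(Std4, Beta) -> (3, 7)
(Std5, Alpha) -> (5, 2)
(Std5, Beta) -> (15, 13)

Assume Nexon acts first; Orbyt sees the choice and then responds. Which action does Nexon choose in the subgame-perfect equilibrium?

Backward induction with Nexon moving first.
- Std1 → Orbyt plays Beta (best of 9, 12); Nexon gets 8.
- Std2 → Orbyt plays Beta (best of 2, 9); Nexon gets 1.
- Std3 → Orbyt plays Beta (best of 6, 7); Nexon gets 8.
- Std4 → Orbyt plays Beta (best of 4, 7); Nexon gets 3.
- Std5 → Orbyt plays Beta (best of 2, 13); Nexon gets 15.
Among 8, 1, 8, 3, 15, the best is 15 at Std5. Subgame-perfect outcome: (Std5, Beta) with payoffs (15, 13).

Std5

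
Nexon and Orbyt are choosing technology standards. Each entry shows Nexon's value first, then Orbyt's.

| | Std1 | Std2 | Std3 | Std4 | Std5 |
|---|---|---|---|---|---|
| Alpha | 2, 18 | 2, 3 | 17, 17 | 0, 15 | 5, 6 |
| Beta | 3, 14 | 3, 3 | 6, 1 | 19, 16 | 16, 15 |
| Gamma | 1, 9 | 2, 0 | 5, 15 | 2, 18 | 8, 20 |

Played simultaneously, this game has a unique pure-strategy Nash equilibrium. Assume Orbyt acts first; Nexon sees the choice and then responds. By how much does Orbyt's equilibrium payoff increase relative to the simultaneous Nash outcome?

Solve by backward induction (Orbyt leads).
- Std1: Nexon compares 2, 3, 1 and picks Beta; Orbyt would get 14.
- Std2: Nexon compares 2, 3, 2 and picks Beta; Orbyt would get 3.
- Std3: Nexon compares 17, 6, 5 and picks Alpha; Orbyt would get 17.
- Std4: Nexon compares 0, 19, 2 and picks Beta; Orbyt would get 16.
- Std5: Nexon compares 5, 16, 8 and picks Beta; Orbyt would get 15.
Maximizing over 14, 3, 17, 16, 15, Orbyt chooses Std3. Subgame-perfect outcome: (Alpha, Std3) with payoffs (17, 17).
For the simultaneous game, intersect best replies.
Nexon's best replies: Std1→Beta; Std2→Beta; Std3→Alpha; Std4→Beta; Std5→Beta.
Orbyt's best replies: Alpha→Std1; Beta→Std4; Gamma→Std5.
Only (Beta, Std4) has each player best-responding; Nash payoffs (19, 16).
Orbyt's commitment gain: 17 − 16 = 1.

1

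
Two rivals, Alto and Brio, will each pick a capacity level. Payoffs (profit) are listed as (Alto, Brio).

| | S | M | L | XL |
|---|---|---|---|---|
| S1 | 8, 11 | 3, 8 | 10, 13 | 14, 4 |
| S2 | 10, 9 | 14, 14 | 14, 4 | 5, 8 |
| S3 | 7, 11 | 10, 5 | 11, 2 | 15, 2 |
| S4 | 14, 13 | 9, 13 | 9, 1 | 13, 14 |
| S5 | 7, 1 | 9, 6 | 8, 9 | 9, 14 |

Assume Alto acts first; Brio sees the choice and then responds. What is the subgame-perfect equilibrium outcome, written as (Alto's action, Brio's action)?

Work backward from Brio's decision.
- S1 → Brio plays L (best of 11, 8, 13, 4); Alto gets 10.
- S2 → Brio plays M (best of 9, 14, 4, 8); Alto gets 14.
- S3 → Brio plays S (best of 11, 5, 2, 2); Alto gets 7.
- S4 → Brio plays XL (best of 13, 13, 1, 14); Alto gets 13.
- S5 → Brio plays XL (best of 1, 6, 9, 14); Alto gets 9.
Among 10, 14, 7, 13, 9, the best is 14 at S2. Subgame-perfect outcome: (S2, M) with payoffs (14, 14).

(S2, M)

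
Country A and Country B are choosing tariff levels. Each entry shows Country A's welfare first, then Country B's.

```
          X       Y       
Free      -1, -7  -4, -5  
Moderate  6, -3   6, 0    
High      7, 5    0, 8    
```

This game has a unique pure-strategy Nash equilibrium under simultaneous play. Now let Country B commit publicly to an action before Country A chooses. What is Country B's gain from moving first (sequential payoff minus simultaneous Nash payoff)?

Work backward from Country A's decision.
- X: Country A compares -1, 6, 7 and picks High; Country B would get 5.
- Y: Country A compares -4, 6, 0 and picks Moderate; Country B would get 0.
Maximizing over 5, 0, Country B chooses X. Subgame-perfect outcome: (High, X) with payoffs (7, 5).
For the simultaneous game, intersect best replies.
Country A's best replies: X→High; Y→Moderate.
Country B's best replies: Free→Y; Moderate→Y; High→Y.
The unique mutual best reply is (Moderate, Y), giving (6, 0).
Country B's commitment gain: 5 − 0 = 5.

5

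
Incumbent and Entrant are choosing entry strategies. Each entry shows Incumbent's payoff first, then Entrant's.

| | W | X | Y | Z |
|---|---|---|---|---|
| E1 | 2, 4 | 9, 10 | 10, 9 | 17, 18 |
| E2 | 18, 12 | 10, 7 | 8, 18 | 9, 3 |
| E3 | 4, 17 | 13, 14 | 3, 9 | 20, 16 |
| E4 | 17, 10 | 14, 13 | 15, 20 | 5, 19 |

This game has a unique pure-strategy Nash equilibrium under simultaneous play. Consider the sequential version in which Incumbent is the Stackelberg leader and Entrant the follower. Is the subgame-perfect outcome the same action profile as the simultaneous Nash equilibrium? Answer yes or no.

no

Backward induction with Incumbent moving first.
- E1: BR = Z, leader payoff 17.
- E2: BR = Y, leader payoff 8.
- E3: BR = W, leader payoff 4.
- E4: BR = Y, leader payoff 15.
Incumbent's induced payoffs are 17, 8, 4, 15, so Incumbent commits to E1. Subgame-perfect outcome: (E1, Z) with payoffs (17, 18).
Now find the simultaneous Nash equilibrium.
Incumbent's best replies: W→E2; X→E4; Y→E4; Z→E3.
Entrant's best replies: E1→Z; E2→Y; E3→W; E4→Y.
The unique mutual best reply is (E4, Y), giving (15, 20).
Sequential outcome (E1, Z) differs from the Nash profile (E4, Y).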